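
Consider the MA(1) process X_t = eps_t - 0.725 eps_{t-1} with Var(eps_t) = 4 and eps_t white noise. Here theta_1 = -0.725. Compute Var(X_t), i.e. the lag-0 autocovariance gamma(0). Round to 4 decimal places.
\gamma(0) = 6.1025

For an MA(q) process X_t = eps_t + sum_i theta_i eps_{t-i} with
Var(eps_t) = sigma^2, the variance is
  gamma(0) = sigma^2 * (1 + sum_i theta_i^2).
  sum_i theta_i^2 = (-0.725)^2 = 0.525625.
  gamma(0) = 4 * (1 + 0.525625) = 4 * 1.525625 = 6.1025.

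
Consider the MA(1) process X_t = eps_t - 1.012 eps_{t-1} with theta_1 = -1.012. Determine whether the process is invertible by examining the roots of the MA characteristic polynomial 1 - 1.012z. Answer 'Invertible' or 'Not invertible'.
\text{Not invertible}

The MA(q) characteristic polynomial is P(z) = 1 - 1.012z.
Invertibility requires all roots to lie outside the unit circle, i.e. |z| > 1 for every root.
This is linear in z: 1 + (-1.012) z = 0  =>  z = -1/(-1.012) = 0.988142,  |z| = 0.988142.
Moduli of all roots: 0.9881.
All moduli strictly greater than 1? No.
Verdict: Not invertible.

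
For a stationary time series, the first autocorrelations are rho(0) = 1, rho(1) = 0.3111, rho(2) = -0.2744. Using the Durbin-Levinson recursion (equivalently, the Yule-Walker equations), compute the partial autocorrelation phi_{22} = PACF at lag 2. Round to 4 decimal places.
\phi_{22} = -0.4110

The PACF at lag k is phi_{kk}, the last component of the solution
to the Yule-Walker system G_k phi = r_k where
  (G_k)_{ij} = rho(|i - j|), (r_k)_i = rho(i), i,j = 1..k.
Equivalently, Durbin-Levinson gives phi_{kk} iteratively:
  phi_{11} = rho(1)
  phi_{kk} = [rho(k) - sum_{j=1..k-1} phi_{k-1,j} rho(k-j)]
            / [1 - sum_{j=1..k-1} phi_{k-1,j} rho(j)],
  phi_{k,j} = phi_{k-1,j} - phi_{kk} phi_{k-1,k-j},  j = 1..k-1.
Step k = 1:
  phi_11 = rho(1) = 0.3111.
Step k = 2:
  phi_22 = [rho(2) - phi_11 rho(1)] / [1 - phi_11 rho(1)] = [-0.2744 - (0.3111)(0.3111)] / [1 - (0.3111)(0.3111)]
         = -0.37118321 / 0.90321679 = -0.411.
Therefore phi_{22} = -0.4110.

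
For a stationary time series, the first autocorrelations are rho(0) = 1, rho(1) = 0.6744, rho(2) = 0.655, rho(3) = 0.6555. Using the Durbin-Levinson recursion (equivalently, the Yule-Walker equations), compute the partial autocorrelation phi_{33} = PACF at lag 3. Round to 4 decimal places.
\phi_{33} = 0.2721

The PACF at lag k is phi_{kk}, the last component of the solution
to the Yule-Walker system G_k phi = r_k where
  (G_k)_{ij} = rho(|i - j|), (r_k)_i = rho(i), i,j = 1..k.
Equivalently, Durbin-Levinson gives phi_{kk} iteratively:
  phi_{11} = rho(1)
  phi_{kk} = [rho(k) - sum_{j=1..k-1} phi_{k-1,j} rho(k-j)]
            / [1 - sum_{j=1..k-1} phi_{k-1,j} rho(j)],
  phi_{k,j} = phi_{k-1,j} - phi_{kk} phi_{k-1,k-j},  j = 1..k-1.
Step k = 1:
  phi_11 = rho(1) = 0.6744.
Step k = 2:
  phi_22 = [rho(2) - phi_11 rho(1)] / [1 - phi_11 rho(1)] = [0.655 - (0.6744)(0.6744)] / [1 - (0.6744)(0.6744)]
         = 0.20018464 / 0.54518464 = 0.367187.
  Update: phi_21 = phi_11 - phi_22 phi_11 = 0.6744 - (0.367187)(0.6744) = 0.426769.
Step k = 3:
  phi_33 = [rho(3) - phi_21 rho(2) - phi_22 rho(1)] / [1 - phi_21 rho(1) - phi_22 rho(2)]
    numerator   = 0.6555 - (0.426769)(0.655) - (0.367187)(0.6744) = 0.12833537
    denominator = 1 - (0.426769)(0.6744) - (0.367187)(0.655) = 0.47167947
  phi_33 = 0.12833537 / 0.47167947 = 0.2721.
Therefore phi_{33} = 0.2721.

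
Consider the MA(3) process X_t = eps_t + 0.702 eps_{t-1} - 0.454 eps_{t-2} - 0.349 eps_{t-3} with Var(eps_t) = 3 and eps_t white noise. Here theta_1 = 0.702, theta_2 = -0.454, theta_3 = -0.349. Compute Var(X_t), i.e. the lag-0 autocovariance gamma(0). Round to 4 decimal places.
\gamma(0) = 5.4622

For an MA(q) process X_t = eps_t + sum_i theta_i eps_{t-i} with
Var(eps_t) = sigma^2, the variance is
  gamma(0) = sigma^2 * (1 + sum_i theta_i^2).
  sum_i theta_i^2 = (0.702)^2 + (-0.454)^2 + (-0.349)^2 = 0.492804 + 0.206116 + 0.121801 = 0.820721.
  gamma(0) = 3 * (1 + 0.820721) = 3 * 1.820721 = 5.462163, which rounds to 5.4622.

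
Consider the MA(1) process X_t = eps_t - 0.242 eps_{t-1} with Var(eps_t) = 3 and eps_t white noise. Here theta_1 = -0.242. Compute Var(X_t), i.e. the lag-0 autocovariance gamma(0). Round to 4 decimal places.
\gamma(0) = 3.1757

For an MA(q) process X_t = eps_t + sum_i theta_i eps_{t-i} with
Var(eps_t) = sigma^2, the variance is
  gamma(0) = sigma^2 * (1 + sum_i theta_i^2).
  sum_i theta_i^2 = (-0.242)^2 = 0.058564.
  gamma(0) = 3 * (1 + 0.058564) = 3 * 1.058564 = 3.175692, which rounds to 3.1757.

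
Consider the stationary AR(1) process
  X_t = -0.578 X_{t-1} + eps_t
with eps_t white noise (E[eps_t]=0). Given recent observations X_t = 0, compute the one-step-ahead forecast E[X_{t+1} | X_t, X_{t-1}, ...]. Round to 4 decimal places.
E[X_{t+1} \mid \mathcal F_t] = 0.0000

For an AR(p) model X_t = c + sum_i phi_i X_{t-i} + eps_t, the
one-step-ahead conditional mean is
  E[X_{t+1} | X_t, ...] = c + sum_i phi_i X_{t+1-i}.
Substitute known values:
  E[X_{t+1} | ...] = (-0.578) * (0)
                   = 0.0000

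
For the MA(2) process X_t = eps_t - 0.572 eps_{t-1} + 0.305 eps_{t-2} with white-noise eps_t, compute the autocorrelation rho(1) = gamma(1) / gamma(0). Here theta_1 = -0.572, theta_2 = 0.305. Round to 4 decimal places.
\rho(1) = -0.5256

For an MA(q) process with theta_0 = 1, the autocovariance is
  gamma(k) = sigma^2 * sum_{i=0..q-k} theta_i * theta_{i+k},
and rho(k) = gamma(k) / gamma(0). Sigma^2 cancels.
  numerator   = (1)*(-0.572) + (-0.572)*(0.305) = -0.74646.
  denominator = (1)^2 + (-0.572)^2 + (0.305)^2 = 1.420209.
  rho(1) = -0.74646 / 1.420209 = -0.5256.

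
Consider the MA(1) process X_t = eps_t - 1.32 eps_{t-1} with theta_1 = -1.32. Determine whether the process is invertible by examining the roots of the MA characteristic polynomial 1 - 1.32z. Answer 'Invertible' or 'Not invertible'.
\text{Not invertible}

The MA(q) characteristic polynomial is P(z) = 1 - 1.32z.
Invertibility requires all roots to lie outside the unit circle, i.e. |z| > 1 for every root.
This is linear in z: 1 + (-1.32) z = 0  =>  z = -1/(-1.32) = 0.757576,  |z| = 0.757576.
Moduli of all roots: 0.7576.
All moduli strictly greater than 1? No.
Verdict: Not invertible.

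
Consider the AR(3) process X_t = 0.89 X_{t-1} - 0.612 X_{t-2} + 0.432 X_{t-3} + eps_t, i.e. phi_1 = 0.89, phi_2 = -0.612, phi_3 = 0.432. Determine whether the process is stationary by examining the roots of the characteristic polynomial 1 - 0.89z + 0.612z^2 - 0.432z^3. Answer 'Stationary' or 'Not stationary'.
\text{Stationary}

The AR(p) characteristic polynomial is P(z) = 1 - 0.89z + 0.612z^2 - 0.432z^3.
Stationarity requires all roots to lie outside the unit circle, i.e. |z| > 1 for every root.
Degree 3: look for a simple real root z0 first, then factor out (1 - z/z0) and solve the remaining quadratic.
Testing z0 = 1.25: P(1.25) = 1 + (-0.89)(1.25) + (0.612)(1.25)^2 + (-0.432)(1.25)^3
  = 1 + (-1.1125) + (0.95625) + (-0.84375) = 0.  So z_0 = 1.25 is a root, |z_0| = 1.25.
Divide out the factor (1 - 0.8 z) = (1 - z/z0) (since 1/z0 = 0.8):
  P(z) = (1 - 0.8 z)(1 + (-0.09) z + (0.54) z^2)
  [check: z-coef -0.09 - (0.8) = -0.89; z^2-coef 0.54 - (0.8)(-0.09) = 0.612; z^3-coef -(0.8)(0.54) = -0.432.]
Remaining roots from the quadratic factor 1 + (-0.09) z + (0.54) z^2:
  Set 1 + (-0.09) z + (0.54) z^2 = 0, i.e. a z^2 + b z + c = 0 with a = 0.54, b = -0.09, c = 1.
  Discriminant D = b^2 - 4ac = (-0.09)^2 - 4*(0.54)*1 = 0.0081 - (2.16) = -2.1519.
  D < 0, so the roots are the complex-conjugate pair z = (-b +/- i sqrt(-D)) / (2a) = 0.0833 +/- 1.3583i.
  For a conjugate pair |z|^2 = z * conj(z) = (product of roots) = c/a = 1/(0.54) = 1.851852, so |z| = sqrt(1.851852) = 1.3608 for both roots.
Moduli of all roots: 1.2500, 1.3608, 1.3608.
All moduli strictly greater than 1? Yes.
Verdict: Stationary.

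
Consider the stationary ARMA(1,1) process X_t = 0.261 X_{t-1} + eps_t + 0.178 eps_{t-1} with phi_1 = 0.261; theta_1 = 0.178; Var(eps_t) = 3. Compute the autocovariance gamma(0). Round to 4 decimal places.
\gamma(0) = 3.6204

Multiply the model equation by X_{t-k} and take expectations. With theta_0 = psi_0 = 1 and psi_j the MA(infinity) weights, this gives
  gamma(k) - sum_i phi_i gamma(k-i) = c_k,
  c_k = sigma^2 * sum_{j=k..q} theta_j psi_{j-k}   (c_k = 0 for k > q),
using gamma(-m) = gamma(m).
psi-weights needed (psi_j = theta_j + sum_i phi_i psi_{j-i}):
  psi_1 = theta_1 + phi_1 = 0.178 + (0.261) = 0.439
Right-hand sides:
  c_0 = sigma^2 (1 + theta_1 psi_1) = 3 * (1 + (0.178)(0.439)) = 3 * 1.078142 = 3.234426
  c_1 = sigma^2 theta_1 = 3 * (0.178) = 0.534
  c_2 = 0
Equations for k = 0 and k = 1 (AR order 1):
  gamma(0) = phi_1 gamma(1) + c_0
  gamma(1) = phi_1 gamma(0) + c_1
Substituting the second into the first: gamma(0) (1 - phi_1^2) = c_0 + phi_1 c_1, so
  gamma(0) = (c_0 + phi_1 c_1) / (1 - phi_1^2) = (3.234426 + (0.261)(0.534)) / (1 - (0.261)^2) = 3.3738 / 0.931879 = 3.620427.
Therefore gamma(0) = 3.6204 (to 4 decimal places).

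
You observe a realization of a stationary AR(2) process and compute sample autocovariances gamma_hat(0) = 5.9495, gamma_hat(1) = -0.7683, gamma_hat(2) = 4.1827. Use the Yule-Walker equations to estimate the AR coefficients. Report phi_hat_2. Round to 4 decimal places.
\hat\phi_{2} = 0.6980

The Yule-Walker equations for an AR(p) process read, in matrix form,
  Gamma_p phi = r_p,   with   (Gamma_p)_{ij} = gamma(|i - j|),
                       (r_p)_i = gamma(i),   i,j = 1..p.
Substitute the sample gammas (Toeplitz matrix and right-hand side of size 2):
  Gamma_p = [[5.9495, -0.7683], [-0.7683, 5.9495]]
  r_p     = [-0.7683, 4.1827]
Written out:
  5.9495 phi_1 - 0.7683 phi_2 = -0.7683
  -0.7683 phi_1 + 5.9495 phi_2 = 4.1827
Solve by Cramer's rule:
  det = gamma(0)^2 - gamma(1)^2 = (5.9495)^2 - (-0.7683)^2 = 35.39655025 - 0.59028489 = 34.80626536
  phi_hat_1 = [gamma(1) gamma(0) - gamma(1) gamma(2)] / det = [(-0.7683)(5.9495) - (-0.7683)(4.1827)] / 34.80626536 = -1.35743244 / 34.80626536 = -0.039
  phi_hat_2 = [gamma(0) gamma(2) - gamma(1)^2] / det = [(5.9495)(4.1827) - (-0.7683)^2] / 34.80626536 = 24.29468876 / 34.80626536 = 0.698
So phi_hat = [-0.0390, 0.6980].
Therefore phi_hat_2 = 0.6980.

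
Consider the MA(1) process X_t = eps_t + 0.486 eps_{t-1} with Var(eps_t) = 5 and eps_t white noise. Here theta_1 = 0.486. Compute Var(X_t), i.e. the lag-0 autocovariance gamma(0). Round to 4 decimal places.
\gamma(0) = 6.1810

For an MA(q) process X_t = eps_t + sum_i theta_i eps_{t-i} with
Var(eps_t) = sigma^2, the variance is
  gamma(0) = sigma^2 * (1 + sum_i theta_i^2).
  sum_i theta_i^2 = (0.486)^2 = 0.236196.
  gamma(0) = 5 * (1 + 0.236196) = 5 * 1.236196 = 6.18098, which rounds to 6.1810.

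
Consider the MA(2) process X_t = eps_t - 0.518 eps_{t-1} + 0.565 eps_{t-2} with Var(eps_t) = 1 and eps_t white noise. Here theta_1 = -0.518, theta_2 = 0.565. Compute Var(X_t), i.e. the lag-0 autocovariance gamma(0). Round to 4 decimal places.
\gamma(0) = 1.5875

For an MA(q) process X_t = eps_t + sum_i theta_i eps_{t-i} with
Var(eps_t) = sigma^2, the variance is
  gamma(0) = sigma^2 * (1 + sum_i theta_i^2).
  sum_i theta_i^2 = (-0.518)^2 + (0.565)^2 = 0.268324 + 0.319225 = 0.587549.
  gamma(0) = 1 * (1 + 0.587549) = 1 * 1.587549 = 1.587549, which rounds to 1.5875.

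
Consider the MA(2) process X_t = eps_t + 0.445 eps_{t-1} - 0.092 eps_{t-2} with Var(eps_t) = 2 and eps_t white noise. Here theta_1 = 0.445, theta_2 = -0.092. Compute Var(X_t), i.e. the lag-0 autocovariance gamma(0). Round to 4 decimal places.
\gamma(0) = 2.4130

For an MA(q) process X_t = eps_t + sum_i theta_i eps_{t-i} with
Var(eps_t) = sigma^2, the variance is
  gamma(0) = sigma^2 * (1 + sum_i theta_i^2).
  sum_i theta_i^2 = (0.445)^2 + (-0.092)^2 = 0.198025 + 0.008464 = 0.206489.
  gamma(0) = 2 * (1 + 0.206489) = 2 * 1.206489 = 2.412978, which rounds to 2.4130.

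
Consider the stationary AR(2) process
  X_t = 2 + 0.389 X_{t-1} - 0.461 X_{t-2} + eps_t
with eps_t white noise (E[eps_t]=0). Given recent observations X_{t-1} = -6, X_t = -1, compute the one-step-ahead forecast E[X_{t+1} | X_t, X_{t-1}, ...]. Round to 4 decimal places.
E[X_{t+1} \mid \mathcal F_t] = 4.3770

For an AR(p) model X_t = c + sum_i phi_i X_{t-i} + eps_t, the
one-step-ahead conditional mean is
  E[X_{t+1} | X_t, ...] = c + sum_i phi_i X_{t+1-i}.
Substitute known values:
  E[X_{t+1} | ...] = 2 + (0.389) * (-1) + (-0.461) * (-6)
                   = 4.3770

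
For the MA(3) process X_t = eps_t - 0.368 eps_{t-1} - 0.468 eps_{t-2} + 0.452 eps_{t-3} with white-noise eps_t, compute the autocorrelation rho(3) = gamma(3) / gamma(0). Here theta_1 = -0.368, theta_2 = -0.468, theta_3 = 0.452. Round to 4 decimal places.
\rho(3) = 0.2900

For an MA(q) process with theta_0 = 1, the autocovariance is
  gamma(k) = sigma^2 * sum_{i=0..q-k} theta_i * theta_{i+k},
and rho(k) = gamma(k) / gamma(0). Sigma^2 cancels.
  numerator   = (1)*(0.452) = 0.452.
  denominator = (1)^2 + (-0.368)^2 + (-0.468)^2 + (0.452)^2 = 1.558752.
  rho(3) = 0.452 / 1.558752 = 0.2900.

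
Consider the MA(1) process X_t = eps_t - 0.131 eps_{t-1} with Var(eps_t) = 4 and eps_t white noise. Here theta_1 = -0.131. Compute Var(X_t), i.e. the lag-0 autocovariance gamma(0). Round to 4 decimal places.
\gamma(0) = 4.0686

For an MA(q) process X_t = eps_t + sum_i theta_i eps_{t-i} with
Var(eps_t) = sigma^2, the variance is
  gamma(0) = sigma^2 * (1 + sum_i theta_i^2).
  sum_i theta_i^2 = (-0.131)^2 = 0.017161.
  gamma(0) = 4 * (1 + 0.017161) = 4 * 1.017161 = 4.068644, which rounds to 4.0686.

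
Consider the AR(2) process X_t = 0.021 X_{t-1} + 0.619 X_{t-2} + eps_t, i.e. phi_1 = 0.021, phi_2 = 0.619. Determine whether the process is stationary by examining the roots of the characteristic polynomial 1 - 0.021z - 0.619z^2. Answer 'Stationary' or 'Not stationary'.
\text{Stationary}

The AR(p) characteristic polynomial is P(z) = 1 - 0.021z - 0.619z^2.
Stationarity requires all roots to lie outside the unit circle, i.e. |z| > 1 for every root.
Set 1 + (-0.021) z + (-0.619) z^2 = 0, i.e. a z^2 + b z + c = 0 with a = -0.619, b = -0.021, c = 1.
Discriminant D = b^2 - 4ac = (-0.021)^2 - 4*(-0.619)*1 = 0.000441 - (-2.476) = 2.476441.
D >= 0, so the roots are real: z = (-b +/- sqrt(D)) / (2a) = (0.021 +/- 1.573671) / (-1.238).
  z_1 = (0.021 + 1.573671) / (-1.238) = -1.2881,   |z_1| = 1.2881.
  z_2 = (0.021 - 1.573671) / (-1.238) = 1.2542,   |z_2| = 1.2542.
Moduli of all roots: 1.2881, 1.2542.
All moduli strictly greater than 1? Yes.
Verdict: Stationary.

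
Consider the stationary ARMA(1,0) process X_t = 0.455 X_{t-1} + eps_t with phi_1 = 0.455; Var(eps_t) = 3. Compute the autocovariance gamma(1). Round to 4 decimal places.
\gamma(1) = 1.7214

Multiply the model equation by X_{t-k} and take expectations. With theta_0 = psi_0 = 1 and psi_j the MA(infinity) weights, this gives
  gamma(k) - sum_i phi_i gamma(k-i) = c_k,
  c_k = sigma^2 * sum_{j=k..q} theta_j psi_{j-k}   (c_k = 0 for k > q),
using gamma(-m) = gamma(m).
Pure AR (q = 0): c_0 = sigma^2 = 3, c_k = 0 for k >= 1.
Equations for k = 0 and k = 1 (AR order 1):
  gamma(0) = phi_1 gamma(1) + c_0
  gamma(1) = phi_1 gamma(0) + c_1
Substituting the second into the first: gamma(0) (1 - phi_1^2) = c_0 + phi_1 c_1, so
  gamma(0) = c_0 / (1 - phi_1^2) = 3 / (1 - (0.455)^2) = 3 / 0.792975 = 3.783221.
  gamma(1) = phi_1 gamma(0) = (0.455)(3.783221) = 1.721366.
Therefore gamma(1) = 1.7214 (to 4 decimal places).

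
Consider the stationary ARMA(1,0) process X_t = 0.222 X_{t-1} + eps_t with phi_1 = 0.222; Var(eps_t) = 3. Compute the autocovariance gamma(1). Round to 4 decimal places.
\gamma(1) = 0.7005

Multiply the model equation by X_{t-k} and take expectations. With theta_0 = psi_0 = 1 and psi_j the MA(infinity) weights, this gives
  gamma(k) - sum_i phi_i gamma(k-i) = c_k,
  c_k = sigma^2 * sum_{j=k..q} theta_j psi_{j-k}   (c_k = 0 for k > q),
using gamma(-m) = gamma(m).
Pure AR (q = 0): c_0 = sigma^2 = 3, c_k = 0 for k >= 1.
Equations for k = 0 and k = 1 (AR order 1):
  gamma(0) = phi_1 gamma(1) + c_0
  gamma(1) = phi_1 gamma(0) + c_1
Substituting the second into the first: gamma(0) (1 - phi_1^2) = c_0 + phi_1 c_1, so
  gamma(0) = c_0 / (1 - phi_1^2) = 3 / (1 - (0.222)^2) = 3 / 0.950716 = 3.155516.
  gamma(1) = phi_1 gamma(0) = (0.222)(3.155516) = 0.700525.
Therefore gamma(1) = 0.7005 (to 4 decimal places).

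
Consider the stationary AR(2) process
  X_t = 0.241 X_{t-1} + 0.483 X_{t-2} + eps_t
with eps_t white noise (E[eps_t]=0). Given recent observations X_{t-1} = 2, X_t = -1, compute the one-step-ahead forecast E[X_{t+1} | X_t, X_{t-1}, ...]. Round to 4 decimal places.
E[X_{t+1} \mid \mathcal F_t] = 0.7250

For an AR(p) model X_t = c + sum_i phi_i X_{t-i} + eps_t, the
one-step-ahead conditional mean is
  E[X_{t+1} | X_t, ...] = c + sum_i phi_i X_{t+1-i}.
Substitute known values:
  E[X_{t+1} | ...] = (0.241) * (-1) + (0.483) * (2)
                   = 0.7250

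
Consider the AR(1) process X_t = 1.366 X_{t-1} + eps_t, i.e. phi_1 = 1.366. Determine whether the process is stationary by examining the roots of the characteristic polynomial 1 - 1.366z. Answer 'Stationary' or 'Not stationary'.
\text{Not stationary}

The AR(p) characteristic polynomial is P(z) = 1 - 1.366z.
Stationarity requires all roots to lie outside the unit circle, i.e. |z| > 1 for every root.
This is linear in z: 1 + (-1.366) z = 0  =>  z = -1/(-1.366) = 0.732064,  |z| = 0.732064.
Moduli of all roots: 0.7321.
All moduli strictly greater than 1? No.
Verdict: Not stationary.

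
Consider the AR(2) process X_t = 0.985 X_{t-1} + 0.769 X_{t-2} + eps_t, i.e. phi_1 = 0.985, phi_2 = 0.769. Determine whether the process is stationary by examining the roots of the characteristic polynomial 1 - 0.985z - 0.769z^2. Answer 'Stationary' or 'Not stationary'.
\text{Not stationary}

The AR(p) characteristic polynomial is P(z) = 1 - 0.985z - 0.769z^2.
Stationarity requires all roots to lie outside the unit circle, i.e. |z| > 1 for every root.
Set 1 + (-0.985) z + (-0.769) z^2 = 0, i.e. a z^2 + b z + c = 0 with a = -0.769, b = -0.985, c = 1.
Discriminant D = b^2 - 4ac = (-0.985)^2 - 4*(-0.769)*1 = 0.970225 - (-3.076) = 4.046225.
D >= 0, so the roots are real: z = (-b +/- sqrt(D)) / (2a) = (0.985 +/- 2.011523) / (-1.538).
  z_1 = (0.985 + 2.011523) / (-1.538) = -1.9483,   |z_1| = 1.9483.
  z_2 = (0.985 - 2.011523) / (-1.538) = 0.6674,   |z_2| = 0.6674.
Moduli of all roots: 1.9483, 0.6674.
All moduli strictly greater than 1? No.
Verdict: Not stationary.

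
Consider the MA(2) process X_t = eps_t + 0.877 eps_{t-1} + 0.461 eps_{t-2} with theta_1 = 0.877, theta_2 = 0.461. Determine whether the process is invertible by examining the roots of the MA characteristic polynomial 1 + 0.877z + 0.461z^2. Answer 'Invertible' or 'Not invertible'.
\text{Invertible}

The MA(q) characteristic polynomial is P(z) = 1 + 0.877z + 0.461z^2.
Invertibility requires all roots to lie outside the unit circle, i.e. |z| > 1 for every root.
Set 1 + (0.877) z + (0.461) z^2 = 0, i.e. a z^2 + b z + c = 0 with a = 0.461, b = 0.877, c = 1.
Discriminant D = b^2 - 4ac = (0.877)^2 - 4*(0.461)*1 = 0.769129 - (1.844) = -1.074871.
D < 0, so the roots are the complex-conjugate pair z = (-b +/- i sqrt(-D)) / (2a) = -0.9512 +/- 1.1245i.
For a conjugate pair |z|^2 = z * conj(z) = (product of roots) = c/a = 1/(0.461) = 2.169197, so |z| = sqrt(2.169197) = 1.4728 for both roots.
Moduli of all roots: 1.4728, 1.4728.
All moduli strictly greater than 1? Yes.
Verdict: Invertible.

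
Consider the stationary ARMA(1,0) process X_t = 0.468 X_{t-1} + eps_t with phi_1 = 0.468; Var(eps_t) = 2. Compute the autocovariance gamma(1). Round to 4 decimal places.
\gamma(1) = 1.1985

Multiply the model equation by X_{t-k} and take expectations. With theta_0 = psi_0 = 1 and psi_j the MA(infinity) weights, this gives
  gamma(k) - sum_i phi_i gamma(k-i) = c_k,
  c_k = sigma^2 * sum_{j=k..q} theta_j psi_{j-k}   (c_k = 0 for k > q),
using gamma(-m) = gamma(m).
Pure AR (q = 0): c_0 = sigma^2 = 2, c_k = 0 for k >= 1.
Equations for k = 0 and k = 1 (AR order 1):
  gamma(0) = phi_1 gamma(1) + c_0
  gamma(1) = phi_1 gamma(0) + c_1
Substituting the second into the first: gamma(0) (1 - phi_1^2) = c_0 + phi_1 c_1, so
  gamma(0) = c_0 / (1 - phi_1^2) = 2 / (1 - (0.468)^2) = 2 / 0.780976 = 2.560898.
  gamma(1) = phi_1 gamma(0) = (0.468)(2.560898) = 1.1985.
Therefore gamma(1) = 1.1985 (to 4 decimal places).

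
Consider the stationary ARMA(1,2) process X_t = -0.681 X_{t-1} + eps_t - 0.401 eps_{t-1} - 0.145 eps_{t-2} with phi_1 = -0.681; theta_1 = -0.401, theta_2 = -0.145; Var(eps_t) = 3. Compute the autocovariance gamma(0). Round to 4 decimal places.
\gamma(0) = 8.4718

Multiply the model equation by X_{t-k} and take expectations. With theta_0 = psi_0 = 1 and psi_j the MA(infinity) weights, this gives
  gamma(k) - sum_i phi_i gamma(k-i) = c_k,
  c_k = sigma^2 * sum_{j=k..q} theta_j psi_{j-k}   (c_k = 0 for k > q),
using gamma(-m) = gamma(m).
psi-weights needed (psi_j = theta_j + sum_i phi_i psi_{j-i}):
  psi_1 = theta_1 + phi_1 = -0.401 + (-0.681) = -1.082
  psi_2 = theta_2 + phi_1 psi_1 = -0.145 + (-0.681)(-1.082) = 0.591842
Right-hand sides:
  c_0 = sigma^2 (1 + theta_1 psi_1 + theta_2 psi_2) = 3 * (1 + (-0.401)(-1.082) + (-0.145)(0.591842)) = 3 * 1.348065 = 4.044195
  c_1 = sigma^2 (theta_1 + theta_2 psi_1) = 3 * (-0.401 + (-0.145)(-1.082)) = -0.73233
  c_2 = sigma^2 theta_2 = 3 * (-0.145) = -0.435
Equations for k = 0 and k = 1 (AR order 1):
  gamma(0) = phi_1 gamma(1) + c_0
  gamma(1) = phi_1 gamma(0) + c_1
Substituting the second into the first: gamma(0) (1 - phi_1^2) = c_0 + phi_1 c_1, so
  gamma(0) = (c_0 + phi_1 c_1) / (1 - phi_1^2) = (4.044195 + (-0.681)(-0.73233)) / (1 - (-0.681)^2) = 4.542911 / 0.536239 = 8.471804.
Therefore gamma(0) = 8.4718 (to 4 decimal places).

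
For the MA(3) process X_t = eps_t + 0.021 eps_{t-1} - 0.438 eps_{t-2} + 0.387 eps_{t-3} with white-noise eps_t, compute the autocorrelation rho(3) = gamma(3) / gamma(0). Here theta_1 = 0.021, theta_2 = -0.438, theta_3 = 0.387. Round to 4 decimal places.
\rho(3) = 0.2884

For an MA(q) process with theta_0 = 1, the autocovariance is
  gamma(k) = sigma^2 * sum_{i=0..q-k} theta_i * theta_{i+k},
and rho(k) = gamma(k) / gamma(0). Sigma^2 cancels.
  numerator   = (1)*(0.387) = 0.387.
  denominator = (1)^2 + (0.021)^2 + (-0.438)^2 + (0.387)^2 = 1.342054.
  rho(3) = 0.387 / 1.342054 = 0.2884.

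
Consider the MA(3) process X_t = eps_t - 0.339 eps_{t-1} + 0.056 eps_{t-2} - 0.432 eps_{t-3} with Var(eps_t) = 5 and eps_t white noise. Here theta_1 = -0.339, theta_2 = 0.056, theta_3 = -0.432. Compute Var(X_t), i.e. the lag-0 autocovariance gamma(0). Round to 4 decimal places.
\gamma(0) = 6.5234

For an MA(q) process X_t = eps_t + sum_i theta_i eps_{t-i} with
Var(eps_t) = sigma^2, the variance is
  gamma(0) = sigma^2 * (1 + sum_i theta_i^2).
  sum_i theta_i^2 = (-0.339)^2 + (0.056)^2 + (-0.432)^2 = 0.114921 + 0.003136 + 0.186624 = 0.304681.
  gamma(0) = 5 * (1 + 0.304681) = 5 * 1.304681 = 6.523405, which rounds to 6.5234.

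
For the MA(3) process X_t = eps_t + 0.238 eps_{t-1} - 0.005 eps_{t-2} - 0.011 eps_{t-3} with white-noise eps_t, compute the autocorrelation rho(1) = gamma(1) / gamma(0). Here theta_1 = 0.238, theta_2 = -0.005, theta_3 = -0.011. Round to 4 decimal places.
\rho(1) = 0.2241

For an MA(q) process with theta_0 = 1, the autocovariance is
  gamma(k) = sigma^2 * sum_{i=0..q-k} theta_i * theta_{i+k},
and rho(k) = gamma(k) / gamma(0). Sigma^2 cancels.
  numerator   = (1)*(0.238) + (0.238)*(-0.005) + (-0.005)*(-0.011) = 0.236865.
  denominator = (1)^2 + (0.238)^2 + (-0.005)^2 + (-0.011)^2 = 1.05679.
  rho(1) = 0.236865 / 1.05679 = 0.2241.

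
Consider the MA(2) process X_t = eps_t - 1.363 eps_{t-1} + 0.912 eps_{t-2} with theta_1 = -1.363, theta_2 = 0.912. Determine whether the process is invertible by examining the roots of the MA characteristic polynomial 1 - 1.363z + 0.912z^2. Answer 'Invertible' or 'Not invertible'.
\text{Invertible}

The MA(q) characteristic polynomial is P(z) = 1 - 1.363z + 0.912z^2.
Invertibility requires all roots to lie outside the unit circle, i.e. |z| > 1 for every root.
Set 1 + (-1.363) z + (0.912) z^2 = 0, i.e. a z^2 + b z + c = 0 with a = 0.912, b = -1.363, c = 1.
Discriminant D = b^2 - 4ac = (-1.363)^2 - 4*(0.912)*1 = 1.857769 - (3.648) = -1.790231.
D < 0, so the roots are the complex-conjugate pair z = (-b +/- i sqrt(-D)) / (2a) = 0.7473 +/- 0.7335i.
For a conjugate pair |z|^2 = z * conj(z) = (product of roots) = c/a = 1/(0.912) = 1.096491, so |z| = sqrt(1.096491) = 1.0471 for both roots.
Moduli of all roots: 1.0471, 1.0471.
All moduli strictly greater than 1? Yes.
Verdict: Invertible.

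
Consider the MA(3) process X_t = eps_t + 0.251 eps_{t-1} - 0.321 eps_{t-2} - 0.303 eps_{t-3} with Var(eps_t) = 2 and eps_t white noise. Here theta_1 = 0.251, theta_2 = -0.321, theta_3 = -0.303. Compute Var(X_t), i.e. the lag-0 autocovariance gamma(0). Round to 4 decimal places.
\gamma(0) = 2.5157

For an MA(q) process X_t = eps_t + sum_i theta_i eps_{t-i} with
Var(eps_t) = sigma^2, the variance is
  gamma(0) = sigma^2 * (1 + sum_i theta_i^2).
  sum_i theta_i^2 = (0.251)^2 + (-0.321)^2 + (-0.303)^2 = 0.063001 + 0.103041 + 0.091809 = 0.257851.
  gamma(0) = 2 * (1 + 0.257851) = 2 * 1.257851 = 2.515702, which rounds to 2.5157.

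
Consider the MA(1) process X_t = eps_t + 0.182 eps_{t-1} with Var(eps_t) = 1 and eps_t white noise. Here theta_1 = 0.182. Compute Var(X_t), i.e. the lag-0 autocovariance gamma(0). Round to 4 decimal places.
\gamma(0) = 1.0331

For an MA(q) process X_t = eps_t + sum_i theta_i eps_{t-i} with
Var(eps_t) = sigma^2, the variance is
  gamma(0) = sigma^2 * (1 + sum_i theta_i^2).
  sum_i theta_i^2 = (0.182)^2 = 0.033124.
  gamma(0) = 1 * (1 + 0.033124) = 1 * 1.033124 = 1.033124, which rounds to 1.0331.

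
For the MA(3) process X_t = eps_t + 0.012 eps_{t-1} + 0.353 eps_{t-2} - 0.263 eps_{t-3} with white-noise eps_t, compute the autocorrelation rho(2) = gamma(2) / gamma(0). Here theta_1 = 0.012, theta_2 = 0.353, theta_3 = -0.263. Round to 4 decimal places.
\rho(2) = 0.2930

For an MA(q) process with theta_0 = 1, the autocovariance is
  gamma(k) = sigma^2 * sum_{i=0..q-k} theta_i * theta_{i+k},
and rho(k) = gamma(k) / gamma(0). Sigma^2 cancels.
  numerator   = (1)*(0.353) + (0.012)*(-0.263) = 0.349844.
  denominator = (1)^2 + (0.012)^2 + (0.353)^2 + (-0.263)^2 = 1.193922.
  rho(2) = 0.349844 / 1.193922 = 0.2930.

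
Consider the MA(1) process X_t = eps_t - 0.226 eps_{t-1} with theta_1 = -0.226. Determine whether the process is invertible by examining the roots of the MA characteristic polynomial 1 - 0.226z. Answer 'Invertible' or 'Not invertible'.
\text{Invertible}

The MA(q) characteristic polynomial is P(z) = 1 - 0.226z.
Invertibility requires all roots to lie outside the unit circle, i.e. |z| > 1 for every root.
This is linear in z: 1 + (-0.226) z = 0  =>  z = -1/(-0.226) = 4.424779,  |z| = 4.424779.
Moduli of all roots: 4.4248.
All moduli strictly greater than 1? Yes.
Verdict: Invertible.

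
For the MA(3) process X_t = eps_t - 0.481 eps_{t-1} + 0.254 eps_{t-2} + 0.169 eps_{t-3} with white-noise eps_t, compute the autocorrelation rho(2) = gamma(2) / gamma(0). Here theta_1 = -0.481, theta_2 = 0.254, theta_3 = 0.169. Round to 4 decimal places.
\rho(2) = 0.1304

For an MA(q) process with theta_0 = 1, the autocovariance is
  gamma(k) = sigma^2 * sum_{i=0..q-k} theta_i * theta_{i+k},
and rho(k) = gamma(k) / gamma(0). Sigma^2 cancels.
  numerator   = (1)*(0.254) + (-0.481)*(0.169) = 0.172711.
  denominator = (1)^2 + (-0.481)^2 + (0.254)^2 + (0.169)^2 = 1.324438.
  rho(2) = 0.172711 / 1.324438 = 0.1304.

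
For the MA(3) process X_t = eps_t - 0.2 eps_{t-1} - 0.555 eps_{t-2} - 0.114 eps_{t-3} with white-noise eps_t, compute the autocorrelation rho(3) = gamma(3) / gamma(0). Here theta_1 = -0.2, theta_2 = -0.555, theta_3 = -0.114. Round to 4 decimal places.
\rho(3) = -0.0838

For an MA(q) process with theta_0 = 1, the autocovariance is
  gamma(k) = sigma^2 * sum_{i=0..q-k} theta_i * theta_{i+k},
and rho(k) = gamma(k) / gamma(0). Sigma^2 cancels.
  numerator   = (1)*(-0.114) = -0.114.
  denominator = (1)^2 + (-0.2)^2 + (-0.555)^2 + (-0.114)^2 = 1.361021.
  rho(3) = -0.114 / 1.361021 = -0.0838.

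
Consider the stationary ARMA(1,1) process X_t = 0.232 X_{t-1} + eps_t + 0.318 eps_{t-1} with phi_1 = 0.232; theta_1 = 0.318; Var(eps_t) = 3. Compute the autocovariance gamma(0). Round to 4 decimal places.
\gamma(0) = 3.9591

Multiply the model equation by X_{t-k} and take expectations. With theta_0 = psi_0 = 1 and psi_j the MA(infinity) weights, this gives
  gamma(k) - sum_i phi_i gamma(k-i) = c_k,
  c_k = sigma^2 * sum_{j=k..q} theta_j psi_{j-k}   (c_k = 0 for k > q),
using gamma(-m) = gamma(m).
psi-weights needed (psi_j = theta_j + sum_i phi_i psi_{j-i}):
  psi_1 = theta_1 + phi_1 = 0.318 + (0.232) = 0.55
Right-hand sides:
  c_0 = sigma^2 (1 + theta_1 psi_1) = 3 * (1 + (0.318)(0.55)) = 3 * 1.1749 = 3.5247
  c_1 = sigma^2 theta_1 = 3 * (0.318) = 0.954
  c_2 = 0
Equations for k = 0 and k = 1 (AR order 1):
  gamma(0) = phi_1 gamma(1) + c_0
  gamma(1) = phi_1 gamma(0) + c_1
Substituting the second into the first: gamma(0) (1 - phi_1^2) = c_0 + phi_1 c_1, so
  gamma(0) = (c_0 + phi_1 c_1) / (1 - phi_1^2) = (3.5247 + (0.232)(0.954)) / (1 - (0.232)^2) = 3.746028 / 0.946176 = 3.959124.
Therefore gamma(0) = 3.9591 (to 4 decimal places).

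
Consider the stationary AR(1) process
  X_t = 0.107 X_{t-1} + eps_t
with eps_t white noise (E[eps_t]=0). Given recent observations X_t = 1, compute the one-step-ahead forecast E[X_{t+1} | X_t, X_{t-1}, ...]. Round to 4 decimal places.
E[X_{t+1} \mid \mathcal F_t] = 0.1070

For an AR(p) model X_t = c + sum_i phi_i X_{t-i} + eps_t, the
one-step-ahead conditional mean is
  E[X_{t+1} | X_t, ...] = c + sum_i phi_i X_{t+1-i}.
Substitute known values:
  E[X_{t+1} | ...] = (0.107) * (1)
                   = 0.1070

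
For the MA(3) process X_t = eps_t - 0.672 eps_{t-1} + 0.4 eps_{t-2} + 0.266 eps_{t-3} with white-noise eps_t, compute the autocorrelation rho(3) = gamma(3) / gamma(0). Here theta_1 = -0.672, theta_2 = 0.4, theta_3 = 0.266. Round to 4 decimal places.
\rho(3) = 0.1581

For an MA(q) process with theta_0 = 1, the autocovariance is
  gamma(k) = sigma^2 * sum_{i=0..q-k} theta_i * theta_{i+k},
and rho(k) = gamma(k) / gamma(0). Sigma^2 cancels.
  numerator   = (1)*(0.266) = 0.266.
  denominator = (1)^2 + (-0.672)^2 + (0.4)^2 + (0.266)^2 = 1.68234.
  rho(3) = 0.266 / 1.68234 = 0.1581.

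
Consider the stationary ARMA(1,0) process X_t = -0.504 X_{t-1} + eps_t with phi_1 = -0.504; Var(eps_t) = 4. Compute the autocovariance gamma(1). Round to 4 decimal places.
\gamma(1) = -2.7025

Multiply the model equation by X_{t-k} and take expectations. With theta_0 = psi_0 = 1 and psi_j the MA(infinity) weights, this gives
  gamma(k) - sum_i phi_i gamma(k-i) = c_k,
  c_k = sigma^2 * sum_{j=k..q} theta_j psi_{j-k}   (c_k = 0 for k > q),
using gamma(-m) = gamma(m).
Pure AR (q = 0): c_0 = sigma^2 = 4, c_k = 0 for k >= 1.
Equations for k = 0 and k = 1 (AR order 1):
  gamma(0) = phi_1 gamma(1) + c_0
  gamma(1) = phi_1 gamma(0) + c_1
Substituting the second into the first: gamma(0) (1 - phi_1^2) = c_0 + phi_1 c_1, so
  gamma(0) = c_0 / (1 - phi_1^2) = 4 / (1 - (-0.504)^2) = 4 / 0.745984 = 5.362045.
  gamma(1) = phi_1 gamma(0) = (-0.504)(5.362045) = -2.702471.
Therefore gamma(1) = -2.7025 (to 4 decimal places).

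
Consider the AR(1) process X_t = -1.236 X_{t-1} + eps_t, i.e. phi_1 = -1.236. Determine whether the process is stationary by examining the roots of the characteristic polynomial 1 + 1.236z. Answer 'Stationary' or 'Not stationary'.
\text{Not stationary}

The AR(p) characteristic polynomial is P(z) = 1 + 1.236z.
Stationarity requires all roots to lie outside the unit circle, i.e. |z| > 1 for every root.
This is linear in z: 1 + (1.236) z = 0  =>  z = -1/(1.236) = -0.809061,  |z| = 0.809061.
Moduli of all roots: 0.8091.
All moduli strictly greater than 1? No.
Verdict: Not stationary.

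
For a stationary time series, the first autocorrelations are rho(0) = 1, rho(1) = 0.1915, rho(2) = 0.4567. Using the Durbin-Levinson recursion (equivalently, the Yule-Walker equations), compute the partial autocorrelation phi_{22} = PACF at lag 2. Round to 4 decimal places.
\phi_{22} = 0.4360

The PACF at lag k is phi_{kk}, the last component of the solution
to the Yule-Walker system G_k phi = r_k where
  (G_k)_{ij} = rho(|i - j|), (r_k)_i = rho(i), i,j = 1..k.
Equivalently, Durbin-Levinson gives phi_{kk} iteratively:
  phi_{11} = rho(1)
  phi_{kk} = [rho(k) - sum_{j=1..k-1} phi_{k-1,j} rho(k-j)]
            / [1 - sum_{j=1..k-1} phi_{k-1,j} rho(j)],
  phi_{k,j} = phi_{k-1,j} - phi_{kk} phi_{k-1,k-j},  j = 1..k-1.
Step k = 1:
  phi_11 = rho(1) = 0.1915.
Step k = 2:
  phi_22 = [rho(2) - phi_11 rho(1)] / [1 - phi_11 rho(1)] = [0.4567 - (0.1915)(0.1915)] / [1 - (0.1915)(0.1915)]
         = 0.42002775 / 0.96332775 = 0.436.
Therefore phi_{22} = 0.4360.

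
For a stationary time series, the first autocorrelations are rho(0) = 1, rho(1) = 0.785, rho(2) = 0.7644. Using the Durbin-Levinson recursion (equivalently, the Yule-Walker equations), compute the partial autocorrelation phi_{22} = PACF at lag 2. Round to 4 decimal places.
\phi_{22} = 0.3861

The PACF at lag k is phi_{kk}, the last component of the solution
to the Yule-Walker system G_k phi = r_k where
  (G_k)_{ij} = rho(|i - j|), (r_k)_i = rho(i), i,j = 1..k.
Equivalently, Durbin-Levinson gives phi_{kk} iteratively:
  phi_{11} = rho(1)
  phi_{kk} = [rho(k) - sum_{j=1..k-1} phi_{k-1,j} rho(k-j)]
            / [1 - sum_{j=1..k-1} phi_{k-1,j} rho(j)],
  phi_{k,j} = phi_{k-1,j} - phi_{kk} phi_{k-1,k-j},  j = 1..k-1.
Step k = 1:
  phi_11 = rho(1) = 0.785.
Step k = 2:
  phi_22 = [rho(2) - phi_11 rho(1)] / [1 - phi_11 rho(1)] = [0.7644 - (0.785)(0.785)] / [1 - (0.785)(0.785)]
         = 0.148175 / 0.383775 = 0.3861.
Therefore phi_{22} = 0.3861.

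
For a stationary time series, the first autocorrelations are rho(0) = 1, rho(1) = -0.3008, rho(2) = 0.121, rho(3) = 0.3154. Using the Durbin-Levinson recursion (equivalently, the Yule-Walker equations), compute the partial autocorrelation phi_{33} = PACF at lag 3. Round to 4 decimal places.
\phi_{33} = 0.3970

The PACF at lag k is phi_{kk}, the last component of the solution
to the Yule-Walker system G_k phi = r_k where
  (G_k)_{ij} = rho(|i - j|), (r_k)_i = rho(i), i,j = 1..k.
Equivalently, Durbin-Levinson gives phi_{kk} iteratively:
  phi_{11} = rho(1)
  phi_{kk} = [rho(k) - sum_{j=1..k-1} phi_{k-1,j} rho(k-j)]
            / [1 - sum_{j=1..k-1} phi_{k-1,j} rho(j)],
  phi_{k,j} = phi_{k-1,j} - phi_{kk} phi_{k-1,k-j},  j = 1..k-1.
Step k = 1:
  phi_11 = rho(1) = -0.3008.
Step k = 2:
  phi_22 = [rho(2) - phi_11 rho(1)] / [1 - phi_11 rho(1)] = [0.121 - (-0.3008)(-0.3008)] / [1 - (-0.3008)(-0.3008)]
         = 0.03051936 / 0.90951936 = 0.033555.
  Update: phi_21 = phi_11 - phi_22 phi_11 = -0.3008 - (0.033555)(-0.3008) = -0.290707.
Step k = 3:
  phi_33 = [rho(3) - phi_21 rho(2) - phi_22 rho(1)] / [1 - phi_21 rho(1) - phi_22 rho(2)]
    numerator   = 0.3154 - (-0.290707)(0.121) - (0.033555)(-0.3008) = 0.36066898
    denominator = 1 - (-0.290707)(-0.3008) - (0.033555)(0.121) = 0.90849527
  phi_33 = 0.36066898 / 0.90849527 = 0.397.
Therefore phi_{33} = 0.3970.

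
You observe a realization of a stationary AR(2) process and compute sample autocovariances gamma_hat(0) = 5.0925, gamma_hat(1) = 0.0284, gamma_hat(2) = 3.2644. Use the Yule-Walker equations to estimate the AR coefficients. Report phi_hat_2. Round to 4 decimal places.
\hat\phi_{2} = 0.6410

The Yule-Walker equations for an AR(p) process read, in matrix form,
  Gamma_p phi = r_p,   with   (Gamma_p)_{ij} = gamma(|i - j|),
                       (r_p)_i = gamma(i),   i,j = 1..p.
Substitute the sample gammas (Toeplitz matrix and right-hand side of size 2):
  Gamma_p = [[5.0925, 0.0284], [0.0284, 5.0925]]
  r_p     = [0.0284, 3.2644]
Written out:
  5.0925 phi_1 + 0.0284 phi_2 = 0.0284
  0.0284 phi_1 + 5.0925 phi_2 = 3.2644
Solve by Cramer's rule:
  det = gamma(0)^2 - gamma(1)^2 = (5.0925)^2 - (0.0284)^2 = 25.93355625 - 0.00080656 = 25.93274969
  phi_hat_1 = [gamma(1) gamma(0) - gamma(1) gamma(2)] / det = [(0.0284)(5.0925) - (0.0284)(3.2644)] / 25.93274969 = 0.05191804 / 25.93274969 = 0.002
  phi_hat_2 = [gamma(0) gamma(2) - gamma(1)^2] / det = [(5.0925)(3.2644) - (0.0284)^2] / 25.93274969 = 16.62315044 / 25.93274969 = 0.641
So phi_hat = [0.0020, 0.6410].
Therefore phi_hat_2 = 0.6410.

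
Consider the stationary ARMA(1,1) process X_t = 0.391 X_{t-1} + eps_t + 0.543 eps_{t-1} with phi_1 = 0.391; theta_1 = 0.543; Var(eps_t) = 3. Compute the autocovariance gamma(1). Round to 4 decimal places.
\gamma(1) = 4.0099

Multiply the model equation by X_{t-k} and take expectations. With theta_0 = psi_0 = 1 and psi_j the MA(infinity) weights, this gives
  gamma(k) - sum_i phi_i gamma(k-i) = c_k,
  c_k = sigma^2 * sum_{j=k..q} theta_j psi_{j-k}   (c_k = 0 for k > q),
using gamma(-m) = gamma(m).
psi-weights needed (psi_j = theta_j + sum_i phi_i psi_{j-i}):
  psi_1 = theta_1 + phi_1 = 0.543 + (0.391) = 0.934
Right-hand sides:
  c_0 = sigma^2 (1 + theta_1 psi_1) = 3 * (1 + (0.543)(0.934)) = 3 * 1.507162 = 4.521486
  c_1 = sigma^2 theta_1 = 3 * (0.543) = 1.629
  c_2 = 0
Equations for k = 0 and k = 1 (AR order 1):
  gamma(0) = phi_1 gamma(1) + c_0
  gamma(1) = phi_1 gamma(0) + c_1
Substituting the second into the first: gamma(0) (1 - phi_1^2) = c_0 + phi_1 c_1, so
  gamma(0) = (c_0 + phi_1 c_1) / (1 - phi_1^2) = (4.521486 + (0.391)(1.629)) / (1 - (0.391)^2) = 5.158425 / 0.847119 = 6.089375.
  gamma(1) = phi_1 gamma(0) + c_1 = (0.391)(6.089375) + (1.629) = 4.009946.
Therefore gamma(1) = 4.0099 (to 4 decimal places).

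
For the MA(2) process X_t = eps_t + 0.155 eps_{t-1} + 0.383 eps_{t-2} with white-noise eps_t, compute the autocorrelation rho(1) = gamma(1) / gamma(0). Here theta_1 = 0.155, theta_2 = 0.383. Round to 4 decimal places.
\rho(1) = 0.1831

For an MA(q) process with theta_0 = 1, the autocovariance is
  gamma(k) = sigma^2 * sum_{i=0..q-k} theta_i * theta_{i+k},
and rho(k) = gamma(k) / gamma(0). Sigma^2 cancels.
  numerator   = (1)*(0.155) + (0.155)*(0.383) = 0.214365.
  denominator = (1)^2 + (0.155)^2 + (0.383)^2 = 1.170714.
  rho(1) = 0.214365 / 1.170714 = 0.1831.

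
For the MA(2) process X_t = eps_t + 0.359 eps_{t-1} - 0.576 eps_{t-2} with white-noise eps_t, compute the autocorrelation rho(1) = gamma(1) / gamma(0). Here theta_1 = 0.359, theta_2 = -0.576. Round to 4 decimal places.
\rho(1) = 0.1042

For an MA(q) process with theta_0 = 1, the autocovariance is
  gamma(k) = sigma^2 * sum_{i=0..q-k} theta_i * theta_{i+k},
and rho(k) = gamma(k) / gamma(0). Sigma^2 cancels.
  numerator   = (1)*(0.359) + (0.359)*(-0.576) = 0.152216.
  denominator = (1)^2 + (0.359)^2 + (-0.576)^2 = 1.460657.
  rho(1) = 0.152216 / 1.460657 = 0.1042.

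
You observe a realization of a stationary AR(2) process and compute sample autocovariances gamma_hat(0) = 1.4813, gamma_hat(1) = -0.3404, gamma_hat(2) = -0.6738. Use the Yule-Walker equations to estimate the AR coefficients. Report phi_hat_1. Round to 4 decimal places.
\hat\phi_{1} = -0.3530

The Yule-Walker equations for an AR(p) process read, in matrix form,
  Gamma_p phi = r_p,   with   (Gamma_p)_{ij} = gamma(|i - j|),
                       (r_p)_i = gamma(i),   i,j = 1..p.
Substitute the sample gammas (Toeplitz matrix and right-hand side of size 2):
  Gamma_p = [[1.4813, -0.3404], [-0.3404, 1.4813]]
  r_p     = [-0.3404, -0.6738]
Written out:
  1.4813 phi_1 - 0.3404 phi_2 = -0.3404
  -0.3404 phi_1 + 1.4813 phi_2 = -0.6738
Solve by Cramer's rule:
  det = gamma(0)^2 - gamma(1)^2 = (1.4813)^2 - (-0.3404)^2 = 2.19424969 - 0.11587216 = 2.07837753
  phi_hat_1 = [gamma(1) gamma(0) - gamma(1) gamma(2)] / det = [(-0.3404)(1.4813) - (-0.3404)(-0.6738)] / 2.07837753 = -0.73359604 / 2.07837753 = -0.353
  phi_hat_2 = [gamma(0) gamma(2) - gamma(1)^2] / det = [(1.4813)(-0.6738) - (-0.3404)^2] / 2.07837753 = -1.1139721 / 2.07837753 = -0.536
So phi_hat = [-0.3530, -0.5360].
Therefore phi_hat_1 = -0.3530.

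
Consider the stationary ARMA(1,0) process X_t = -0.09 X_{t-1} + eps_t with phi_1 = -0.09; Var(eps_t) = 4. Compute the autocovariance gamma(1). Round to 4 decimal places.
\gamma(1) = -0.3629

Multiply the model equation by X_{t-k} and take expectations. With theta_0 = psi_0 = 1 and psi_j the MA(infinity) weights, this gives
  gamma(k) - sum_i phi_i gamma(k-i) = c_k,
  c_k = sigma^2 * sum_{j=k..q} theta_j psi_{j-k}   (c_k = 0 for k > q),
using gamma(-m) = gamma(m).
Pure AR (q = 0): c_0 = sigma^2 = 4, c_k = 0 for k >= 1.
Equations for k = 0 and k = 1 (AR order 1):
  gamma(0) = phi_1 gamma(1) + c_0
  gamma(1) = phi_1 gamma(0) + c_1
Substituting the second into the first: gamma(0) (1 - phi_1^2) = c_0 + phi_1 c_1, so
  gamma(0) = c_0 / (1 - phi_1^2) = 4 / (1 - (-0.09)^2) = 4 / 0.9919 = 4.032665.
  gamma(1) = phi_1 gamma(0) = (-0.09)(4.032665) = -0.36294.
Therefore gamma(1) = -0.3629 (to 4 decimal places).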